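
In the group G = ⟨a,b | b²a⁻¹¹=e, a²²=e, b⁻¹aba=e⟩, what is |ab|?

Compute successive powers until reaching e:
  (ab)¹ = ab, (ab)² = a¹¹, (ab)³ = ab⁻¹, (ab)⁴ = e.
The smallest positive k with (ab)ᵏ = e is 4.

Answer: 4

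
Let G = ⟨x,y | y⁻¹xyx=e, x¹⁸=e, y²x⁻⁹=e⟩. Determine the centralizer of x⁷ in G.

⟨x⁷⟩ ⊆ C_G(x⁷) since powers of x⁷ commute with x⁷; so |C_G(x⁷)| ≥ |⟨x⁷⟩| = 18.
By orbit–stabilizer, |C_G(x⁷)| = |G| / |conj. class of x⁷| = 36 / 2 = 18.
The 18 elements commuting with x⁷ are {e, x, x², x³, x⁴, x⁵, x⁶, x⁷, x⁸, x⁹, x¹⁰, x¹¹, x¹², x¹³, x¹⁴, x¹⁵, x¹⁶, x¹⁷}.

Answer: {e, x, x², x³, x⁴, x⁵, x⁶, x⁷, x⁸, x⁹, x¹⁰, x¹¹, x¹², x¹³, x¹⁴, x¹⁵, x¹⁶, x¹⁷}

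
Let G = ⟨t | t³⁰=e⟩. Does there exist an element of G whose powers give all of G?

|G| = 30. The element t has order 30 (its powers give 30 distinct elements), so ⟨t⟩ = G and G is cyclic.

Answer: Yes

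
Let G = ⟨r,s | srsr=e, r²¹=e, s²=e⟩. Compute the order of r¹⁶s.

Compute successive powers until reaching e:
  (r¹⁶s)¹ = r¹⁶s, (r¹⁶s)² = e.
The smallest positive k with (r¹⁶s)ᵏ = e is 2.

Answer: 2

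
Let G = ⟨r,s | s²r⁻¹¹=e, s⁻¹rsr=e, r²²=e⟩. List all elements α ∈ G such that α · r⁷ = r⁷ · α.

⟨r⁷⟩ ⊆ C_G(r⁷) since powers of r⁷ commute with r⁷; so |C_G(r⁷)| ≥ |⟨r⁷⟩| = 22.
By orbit–stabilizer, |C_G(r⁷)| = |G| / |conj. class of r⁷| = 44 / 2 = 22.
The 22 elements commuting with r⁷ are {e, r, r², r³, r⁴, r⁵, r⁶, r⁷, r⁸, r⁹, r¹⁰, r¹¹, r¹², r¹³, r¹⁴, r¹⁵, r¹⁶, r¹⁷, r¹⁸, r¹⁹, r²⁰, r²¹}.

Answer: {e, r, r², r³, r⁴, r⁵, r⁶, r⁷, r⁸, r⁹, r¹⁰, r¹¹, r¹², r¹³, r¹⁴, r¹⁵, r¹⁶, r¹⁷, r¹⁸, r¹⁹, r²⁰, r²¹}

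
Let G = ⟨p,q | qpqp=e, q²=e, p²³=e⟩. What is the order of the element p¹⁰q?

Compute successive powers until reaching e:
  (p¹⁰q)¹ = p¹⁰q, (p¹⁰q)² = e.
The smallest positive k with (p¹⁰q)ᵏ = e is 2.

Answer: 2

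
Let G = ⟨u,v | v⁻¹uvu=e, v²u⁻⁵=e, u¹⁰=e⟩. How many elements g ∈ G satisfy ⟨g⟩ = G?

⟨g⟩ = G would require ord(g) = |G| = 20, but the maximum element order in G is 10 < 20. So G is not cyclic and no single element generates it: the count is 0.

Answer: 0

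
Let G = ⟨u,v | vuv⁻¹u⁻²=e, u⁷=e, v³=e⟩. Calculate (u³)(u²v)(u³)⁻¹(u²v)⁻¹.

[(u³), (u²v)] = (u³)·(u²v)·(u³)⁻¹·(u²v)⁻¹.
  (u³) · (u²v) = u⁵v
  (u⁵v) · (u⁴) = u⁶v
  (u⁶v) · (u⁶v²) = u⁴

Answer: u⁴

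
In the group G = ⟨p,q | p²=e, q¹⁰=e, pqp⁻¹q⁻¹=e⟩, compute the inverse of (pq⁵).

The order of (pq⁵) is 2 (smallest k with (pq⁵)ᵏ = e), so (pq⁵)⁻¹ = (pq⁵)¹ = pq⁵.
Check: (pq⁵) · (pq⁵) → (pq⁵) · p = q⁵;   (q⁵) · q⁵ = e, giving e as required.

Answer: pq⁵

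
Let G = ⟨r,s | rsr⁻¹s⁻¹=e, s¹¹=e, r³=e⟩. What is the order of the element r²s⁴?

Compute successive powers until reaching e:
  (r²s⁴)¹ = r²s⁴, (r²s⁴)² = rs⁸, (r²s⁴)³ = s, (r²s⁴)⁴ = r²s⁵, (r²s⁴)⁵ = rs⁹, (r²s⁴)⁶ = s², (r²s⁴)⁷ = r²s⁶, (r²s⁴)⁸ = rs¹⁰, (r²s⁴)⁹ = s³, (r²s⁴)¹⁰ = r²s⁷, (r²s⁴)¹¹ = r, (r²s⁴)¹² = s⁴, (r²s⁴)¹³ = r²s⁸, (r²s⁴)¹⁴ = rs, (r²s⁴)¹⁵ = s⁵, (r²s⁴)¹⁶ = r²s⁹, (r²s⁴)¹⁷ = rs², (r²s⁴)¹⁸ = s⁶, (r²s⁴)¹⁹ = r²s¹⁰, (r²s⁴)²⁰ = rs³, (r²s⁴)²¹ = s⁷, (r²s⁴)²² = r², (r²s⁴)²³ = rs⁴, (r²s⁴)²⁴ = s⁸, (r²s⁴)²⁵ = r²s, (r²s⁴)²⁶ = rs⁵, (r²s⁴)²⁷ = s⁹, (r²s⁴)²⁸ = r²s², (r²s⁴)²⁹ = rs⁶, (r²s⁴)³⁰ = s¹⁰, (r²s⁴)³¹ = r²s³, (r²s⁴)³² = rs⁷, (r²s⁴)³³ = e.
The smallest positive k with (r²s⁴)ᵏ = e is 33.

Answer: 33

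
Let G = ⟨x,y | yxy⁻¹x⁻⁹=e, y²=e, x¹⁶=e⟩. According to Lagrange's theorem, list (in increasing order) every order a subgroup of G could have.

|G| = 32 = 2⁵. By Lagrange's theorem the order of any subgroup divides 32; the divisors of 32 are 1, 2, 4, 8, 16, 32.

Answer: 1, 2, 4, 8, 16, 32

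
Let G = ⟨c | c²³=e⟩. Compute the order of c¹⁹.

Compute successive powers until reaching e:
  (c¹⁹)¹ = c¹⁹, (c¹⁹)² = c¹⁵, (c¹⁹)³ = c¹¹, (c¹⁹)⁴ = c⁷, (c¹⁹)⁵ = c³, (c¹⁹)⁶ = c²², (c¹⁹)⁷ = c¹⁸, (c¹⁹)⁸ = c¹⁴, (c¹⁹)⁹ = c¹⁰, (c¹⁹)¹⁰ = c⁶, (c¹⁹)¹¹ = c², (c¹⁹)¹² = c²¹, (c¹⁹)¹³ = c¹⁷, (c¹⁹)¹⁴ = c¹³, (c¹⁹)¹⁵ = c⁹, (c¹⁹)¹⁶ = c⁵, (c¹⁹)¹⁷ = c, (c¹⁹)¹⁸ = c²⁰, (c¹⁹)¹⁹ = c¹⁶, (c¹⁹)²⁰ = c¹², (c¹⁹)²¹ = c⁸, (c¹⁹)²² = c⁴, (c¹⁹)²³ = e.
The smallest positive k with (c¹⁹)ᵏ = e is 23.

Answer: 23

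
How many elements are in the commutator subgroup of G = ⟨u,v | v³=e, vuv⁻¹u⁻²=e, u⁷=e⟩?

G' = [G, G] is generated by all commutators. The generator-pair commutators are: [u, v] = u⁶.
The subgroup they normally generate is {e, u, u², u³, u⁴, u⁵, u⁶}, of order 7.
Check: |G/G'| = 21/7 = 3 is the order of the abelianisation.

Answer: 7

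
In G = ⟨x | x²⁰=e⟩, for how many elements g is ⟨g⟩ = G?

G is cyclic of order 20. An element generates G iff its order is 20, and a cyclic group of order 20 has exactly φ(20) = 8 such elements.

Answer: 8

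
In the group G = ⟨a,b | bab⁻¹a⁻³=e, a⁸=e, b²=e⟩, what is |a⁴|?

Compute successive powers until reaching e:
  (a⁴)¹ = a⁴, (a⁴)² = e.
The smallest positive k with (a⁴)ᵏ = e is 2.

Answer: 2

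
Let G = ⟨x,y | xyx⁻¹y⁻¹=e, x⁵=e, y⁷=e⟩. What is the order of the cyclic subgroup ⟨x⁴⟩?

|⟨x⁴⟩| equals the order of x⁴. Compute successive powers until reaching e:
  (x⁴)¹ = x⁴, (x⁴)² = x³, (x⁴)³ = x², (x⁴)⁴ = x, (x⁴)⁵ = e.
The smallest positive k with (x⁴)ᵏ = e is 5, so |⟨x⁴⟩| = 5.

Answer: 5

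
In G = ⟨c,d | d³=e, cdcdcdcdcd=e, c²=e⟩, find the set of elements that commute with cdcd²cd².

⟨cdcd²cd²⟩ ⊆ C_G(cdcd²cd²) since powers of cdcd²cd² commute with cdcd²cd²; so |C_G(cdcd²cd²)| ≥ |⟨cdcd²cd²⟩| = 3.
By orbit–stabilizer, |C_G(cdcd²cd²)| = |G| / |conj. class of cdcd²cd²| = 60 / 20 = 3.
The 3 elements commuting with cdcd²cd² are {e, cdcd²cd², dcdcd²c}.

Answer: {e, cdcd²cd², dcdcd²c}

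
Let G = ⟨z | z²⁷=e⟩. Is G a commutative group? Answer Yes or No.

G has a single generator, so G is cyclic and hence abelian.

Answer: Yes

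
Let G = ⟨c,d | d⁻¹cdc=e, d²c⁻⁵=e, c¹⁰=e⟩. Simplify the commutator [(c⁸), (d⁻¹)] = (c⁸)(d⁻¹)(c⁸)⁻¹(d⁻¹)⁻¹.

[(c⁸), (d⁻¹)] = (c⁸)·(d⁻¹)·(c⁸)⁻¹·(d⁻¹)⁻¹.
  (c⁸) · (d⁻¹) = c³d
  (c³d) · (c²) = cd
  (cd) · d = c⁶

Answer: c⁶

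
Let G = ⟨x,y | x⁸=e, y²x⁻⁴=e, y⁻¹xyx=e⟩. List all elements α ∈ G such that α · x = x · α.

⟨x⟩ ⊆ C_G(x) since powers of x commute with x; so |C_G(x)| ≥ |⟨x⟩| = 8.
By orbit–stabilizer, |C_G(x)| = |G| / |conj. class of x| = 16 / 2 = 8.
The 8 elements commuting with x are {e, x, x², x³, x⁴, x⁵, x⁶, x⁷}.

Answer: {e, x, x², x³, x⁴, x⁵, x⁶, x⁷}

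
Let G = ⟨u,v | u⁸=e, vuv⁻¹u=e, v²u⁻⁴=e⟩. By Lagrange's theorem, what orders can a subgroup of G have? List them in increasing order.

|G| = 16 = 2⁴. By Lagrange's theorem the order of any subgroup divides 16; the divisors of 16 are 1, 2, 4, 8, 16.

Answer: 1, 2, 4, 8, 16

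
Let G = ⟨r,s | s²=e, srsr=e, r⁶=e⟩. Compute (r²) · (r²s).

Compute (r²) · (r²s) by multiplying left to right and reducing via the relations at each step:
  (r²) · r² = r⁴
  (r⁴) · s = r⁴s

Answer: r⁴s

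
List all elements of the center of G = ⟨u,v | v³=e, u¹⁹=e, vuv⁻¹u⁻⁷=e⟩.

An element z ∈ Z(G) iff z commutes with every generator.
For example e is central: e·u = u = u·e; e·v = v = v·e.
Whereas u ∉ Z(G) since u·v = uv ≠ u⁷v = v·u.
Checking each of the 57 elements this way gives Z(G) = {e}, of order 1.

Answer: {e}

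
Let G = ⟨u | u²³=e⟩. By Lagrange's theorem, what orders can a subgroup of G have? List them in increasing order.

|G| = 23 = 23. By Lagrange's theorem the order of any subgroup divides 23; the divisors of 23 are 1, 23.

Answer: 1, 23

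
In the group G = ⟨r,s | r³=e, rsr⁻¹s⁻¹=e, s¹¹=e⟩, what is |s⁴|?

Compute successive powers until reaching e:
  (s⁴)¹ = s⁴, (s⁴)² = s⁸, (s⁴)³ = s, (s⁴)⁴ = s⁵, (s⁴)⁵ = s⁹, (s⁴)⁶ = s², (s⁴)⁷ = s⁶, (s⁴)⁸ = s¹⁰, (s⁴)⁹ = s³, (s⁴)¹⁰ = s⁷, (s⁴)¹¹ = e.
The smallest positive k with (s⁴)ᵏ = e is 11.

Answer: 11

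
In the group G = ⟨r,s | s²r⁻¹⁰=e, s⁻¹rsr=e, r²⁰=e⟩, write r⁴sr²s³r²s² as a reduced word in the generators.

Multiply left to right, reducing at each step:
  (r⁴) · s = r⁴s
  (r⁴s) · r² = r²s
  (r²s) · s³ = r²
  (r²) · r² = r⁴
  (r⁴) · s² = r¹⁴

Answer: r¹⁴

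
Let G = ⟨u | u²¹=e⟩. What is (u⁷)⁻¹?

The order of (u⁷) is 3 (smallest k with (u⁷)ᵏ = e), so (u⁷)⁻¹ = (u⁷)² = u¹⁴.
Check: (u⁷) · (u¹⁴) → (u⁷) · u¹⁴ = e, giving e as required.

Answer: u¹⁴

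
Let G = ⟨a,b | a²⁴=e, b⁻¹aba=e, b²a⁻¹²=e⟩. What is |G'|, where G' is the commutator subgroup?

G' = [G, G] is generated by all commutators. The generator-pair commutators are: [a, b] = a².
The subgroup they normally generate is {e, a², a⁴, a⁶, a⁸, a¹⁰, a¹², a¹⁴, a¹⁶, a¹⁸, a²⁰, a²²}, of order 12.
Check: |G/G'| = 48/12 = 4 is the order of the abelianisation.

Answer: 12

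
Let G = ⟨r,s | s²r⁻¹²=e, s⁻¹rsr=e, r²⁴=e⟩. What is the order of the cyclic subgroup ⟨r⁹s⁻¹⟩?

|⟨r⁹s⁻¹⟩| equals the order of r⁹s⁻¹. Compute successive powers until reaching e:
  (r⁹s⁻¹)¹ = r⁹s⁻¹, (r⁹s⁻¹)² = r¹², (r⁹s⁻¹)³ = r⁹s, (r⁹s⁻¹)⁴ = e.
The smallest positive k with (r⁹s⁻¹)ᵏ = e is 4, so |⟨r⁹s⁻¹⟩| = 4.

Answer: 4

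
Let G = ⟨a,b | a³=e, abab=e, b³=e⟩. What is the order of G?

Enumerate words in the generators, reducing via the relations: the distinct elements are
  {a, b, e, ab, a², b², ab², a²b, ba², b²a, ab²a, a²b²}.
No further products give new elements, so |G| = 12.

Answer: 12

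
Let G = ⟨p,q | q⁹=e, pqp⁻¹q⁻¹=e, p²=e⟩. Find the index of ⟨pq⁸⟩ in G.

First find ord(pq⁸) by computing successive powers:
  (pq⁸)¹ = pq⁸, (pq⁸)² = q⁷, (pq⁸)³ = pq⁶, (pq⁸)⁴ = q⁵, (pq⁸)⁵ = pq⁴, (pq⁸)⁶ = q³, (pq⁸)⁷ = pq², (pq⁸)⁸ = q, (pq⁸)⁹ = p, (pq⁸)¹⁰ = q⁸, (pq⁸)¹¹ = pq⁷, (pq⁸)¹² = q⁶, (pq⁸)¹³ = pq⁵, (pq⁸)¹⁴ = q⁴, (pq⁸)¹⁵ = pq³, (pq⁸)¹⁶ = q², (pq⁸)¹⁷ = pq, (pq⁸)¹⁸ = e.
So |⟨pq⁸⟩| = ord(pq⁸) = 18. With |G| = 18, by Lagrange [G : ⟨pq⁸⟩] = 18/18 = 1.

Answer: 1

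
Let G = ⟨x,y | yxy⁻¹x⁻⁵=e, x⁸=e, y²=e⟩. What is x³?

Compute successive powers of x, reducing at each step:
  x²: x · x = x²
  x³: (x²) · x = x³

Answer: x³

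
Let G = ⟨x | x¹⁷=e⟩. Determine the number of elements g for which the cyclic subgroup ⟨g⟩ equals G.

G is cyclic of order 17. An element generates G iff its order is 17, and a cyclic group of order 17 has exactly φ(17) = 16 such elements.

Answer: 16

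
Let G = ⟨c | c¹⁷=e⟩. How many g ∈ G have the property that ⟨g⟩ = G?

G is cyclic of order 17. An element generates G iff its order is 17, and a cyclic group of order 17 has exactly φ(17) = 16 such elements.

Answer: 16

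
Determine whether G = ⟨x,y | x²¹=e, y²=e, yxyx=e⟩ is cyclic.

Every cyclic group is abelian. But x·y = xy while y·x = x²⁰y, so x·y ≠ y·x and G is not abelian. Hence G is not cyclic.

Answer: No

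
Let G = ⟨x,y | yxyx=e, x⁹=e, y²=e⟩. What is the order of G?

Enumerate words in the generators, reducing via the relations: the distinct elements are
  {e, x, y, xy, x², x³, x⁴, x⁵, x⁶, x⁷, x⁸, x²y, x³y, x⁴y, x⁵y, x⁶y, x⁷y, x⁸y}.
No further products give new elements, so |G| = 18.

Answer: 18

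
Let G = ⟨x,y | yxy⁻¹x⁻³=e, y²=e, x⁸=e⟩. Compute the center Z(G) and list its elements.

An element z ∈ Z(G) iff z commutes with every generator.
For example x⁴ is central: (x⁴)·x = x⁵ = x·(x⁴); (x⁴)·y = x⁴y = y·(x⁴).
Whereas x ∉ Z(G) since x·y = xy ≠ x³y = y·x.
Checking each of the 16 elements this way gives Z(G) = {e, x⁴}, of order 2.

Answer: {e, x⁴}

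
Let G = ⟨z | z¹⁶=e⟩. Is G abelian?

G has a single generator, so G is cyclic and hence abelian.

Answer: Yes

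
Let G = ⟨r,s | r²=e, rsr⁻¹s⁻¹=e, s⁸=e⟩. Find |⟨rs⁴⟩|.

|⟨rs⁴⟩| equals the order of rs⁴. Compute successive powers until reaching e:
  (rs⁴)¹ = rs⁴, (rs⁴)² = e.
The smallest positive k with (rs⁴)ᵏ = e is 2, so |⟨rs⁴⟩| = 2.

Answer: 2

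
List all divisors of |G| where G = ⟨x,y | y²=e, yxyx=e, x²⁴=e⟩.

|G| = 48 = 2⁴ · 3. By Lagrange's theorem the order of any subgroup divides 48; the divisors of 48 are 1, 2, 3, 4, 6, 8, 12, 16, 24, 48.

Answer: 1, 2, 3, 4, 6, 8, 12, 16, 24, 48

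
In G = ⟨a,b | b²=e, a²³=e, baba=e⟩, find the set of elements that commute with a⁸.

⟨a⁸⟩ ⊆ C_G(a⁸) since powers of a⁸ commute with a⁸; so |C_G(a⁸)| ≥ |⟨a⁸⟩| = 23.
By orbit–stabilizer, |C_G(a⁸)| = |G| / |conj. class of a⁸| = 46 / 2 = 23.
The 23 elements commuting with a⁸ are {e, a, a², a³, a⁴, a⁵, a⁶, a⁷, a⁸, a⁹, a¹⁰, a¹¹, a¹², a¹³, a¹⁴, a¹⁵, a¹⁶, a¹⁷, a¹⁸, a¹⁹, a²⁰, a²¹, a²²}.

Answer: {e, a, a², a³, a⁴, a⁵, a⁶, a⁷, a⁸, a⁹, a¹⁰, a¹¹, a¹², a¹³, a¹⁴, a¹⁵, a¹⁶, a¹⁷, a¹⁸, a¹⁹, a²⁰, a²¹, a²²}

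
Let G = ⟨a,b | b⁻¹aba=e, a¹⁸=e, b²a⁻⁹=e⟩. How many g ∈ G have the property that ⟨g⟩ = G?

⟨g⟩ = G would require ord(g) = |G| = 36, but the maximum element order in G is 18 < 36. So G is not cyclic and no single element generates it: the count is 0.

Answer: 0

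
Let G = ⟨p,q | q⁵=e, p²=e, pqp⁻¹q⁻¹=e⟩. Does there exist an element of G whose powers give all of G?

|G| = 10. The element pq has order 10 (its powers give 10 distinct elements), so ⟨pq⟩ = G and G is cyclic.

Answer: Yes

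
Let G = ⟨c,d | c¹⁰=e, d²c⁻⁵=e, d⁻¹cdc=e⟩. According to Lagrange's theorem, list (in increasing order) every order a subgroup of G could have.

|G| = 20 = 2² · 5. By Lagrange's theorem the order of any subgroup divides 20; the divisors of 20 are 1, 2, 4, 5, 10, 20.

Answer: 1, 2, 4, 5, 10, 20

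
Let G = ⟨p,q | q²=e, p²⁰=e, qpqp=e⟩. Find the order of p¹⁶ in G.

Compute successive powers until reaching e:
  (p¹⁶)¹ = p¹⁶, (p¹⁶)² = p¹², (p¹⁶)³ = p⁸, (p¹⁶)⁴ = p⁴, (p¹⁶)⁵ = e.
The smallest positive k with (p¹⁶)ᵏ = e is 5.

Answer: 5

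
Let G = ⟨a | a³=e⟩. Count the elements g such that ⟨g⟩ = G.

G is cyclic of order 3. An element generates G iff its order is 3, and a cyclic group of order 3 has exactly φ(3) = 2 such elements.

Answer: 2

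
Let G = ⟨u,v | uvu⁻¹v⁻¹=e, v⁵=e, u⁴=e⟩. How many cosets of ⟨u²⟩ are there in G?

First find ord(u²) by computing successive powers:
  (u²)¹ = u², (u²)² = e.
So |⟨u²⟩| = ord(u²) = 2. With |G| = 20, by Lagrange [G : ⟨u²⟩] = 20/2 = 10.

Answer: 10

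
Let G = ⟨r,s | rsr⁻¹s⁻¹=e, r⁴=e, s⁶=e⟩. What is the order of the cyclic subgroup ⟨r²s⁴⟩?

|⟨r²s⁴⟩| equals the order of r²s⁴. Compute successive powers until reaching e:
  (r²s⁴)¹ = r²s⁴, (r²s⁴)² = s², (r²s⁴)³ = r², (r²s⁴)⁴ = s⁴, (r²s⁴)⁵ = r²s², (r²s⁴)⁶ = e.
The smallest positive k with (r²s⁴)ᵏ = e is 6, so |⟨r²s⁴⟩| = 6.

Answer: 6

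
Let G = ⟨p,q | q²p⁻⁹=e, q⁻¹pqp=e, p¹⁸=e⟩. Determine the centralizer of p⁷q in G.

⟨p⁷q⟩ ⊆ C_G(p⁷q) since powers of p⁷q commute with p⁷q; so |C_G(p⁷q)| ≥ |⟨p⁷q⟩| = 4.
By orbit–stabilizer, |C_G(p⁷q)| = |G| / |conj. class of p⁷q| = 36 / 9 = 4.
The 4 elements commuting with p⁷q are {e, p⁹, p⁷q, p⁷q⁻¹}.

Answer: {e, p⁹, p⁷q, p⁷q⁻¹}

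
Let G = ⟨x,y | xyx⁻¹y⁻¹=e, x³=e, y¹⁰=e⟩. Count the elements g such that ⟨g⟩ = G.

G is cyclic of order 30. An element generates G iff its order is 30, and a cyclic group of order 30 has exactly φ(30) = 8 such elements.

Answer: 8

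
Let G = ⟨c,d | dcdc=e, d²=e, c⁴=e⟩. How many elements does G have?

Enumerate words in the generators, reducing via the relations: the distinct elements are
  {c, d, e, cd, c², c³, c²d, c³d}.
No further products give new elements, so |G| = 8.

Answer: 8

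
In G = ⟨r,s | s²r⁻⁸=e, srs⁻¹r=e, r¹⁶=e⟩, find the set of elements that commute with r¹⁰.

⟨r¹⁰⟩ ⊆ C_G(r¹⁰) since powers of r¹⁰ commute with r¹⁰; so |C_G(r¹⁰)| ≥ |⟨r¹⁰⟩| = 8.
By orbit–stabilizer, |C_G(r¹⁰)| = |G| / |conj. class of r¹⁰| = 32 / 2 = 16.
The 16 elements commuting with r¹⁰ are {e, r, r², r³, r⁴, r⁵, r⁶, r⁷, r⁸, r⁹, r¹⁰, r¹¹, r¹², r¹³, r¹⁴, r¹⁵}.

Answer: {e, r, r², r³, r⁴, r⁵, r⁶, r⁷, r⁸, r⁹, r¹⁰, r¹¹, r¹², r¹³, r¹⁴, r¹⁵}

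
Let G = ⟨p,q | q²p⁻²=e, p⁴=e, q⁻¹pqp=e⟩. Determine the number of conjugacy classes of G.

The conjugacy classes (representative and size) are:
  [e] (size 1), [p³] (size 2), [p²] (size 1), [q⁻¹] (size 2), [pq⁻¹] (size 2).
Class equation: 1 + 2 + 1 + 2 + 2 = 8 = |G|. So G has 5 conjugacy classes.

Answer: 5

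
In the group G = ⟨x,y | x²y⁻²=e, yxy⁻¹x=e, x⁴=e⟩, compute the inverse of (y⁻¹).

The order of (y⁻¹) is 4 (smallest k with (y⁻¹)ᵏ = e), so (y⁻¹)⁻¹ = (y⁻¹)³ = y.
Check: (y⁻¹) · y → (y⁻¹) · y = e, giving e as required.

Answer: y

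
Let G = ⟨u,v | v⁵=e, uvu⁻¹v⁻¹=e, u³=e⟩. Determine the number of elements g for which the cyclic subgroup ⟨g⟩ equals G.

G is cyclic of order 15. An element generates G iff its order is 15, and a cyclic group of order 15 has exactly φ(15) = 8 such elements.

Answer: 8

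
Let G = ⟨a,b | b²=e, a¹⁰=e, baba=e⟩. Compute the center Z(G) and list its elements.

An element z ∈ Z(G) iff z commutes with every generator.
For example a⁵ is central: (a⁵)·a = a⁶ = a·(a⁵); (a⁵)·b = a⁵b = b·(a⁵).
Whereas a ∉ Z(G) since a·b = ab ≠ a⁹b = b·a.
Checking each of the 20 elements this way gives Z(G) = {e, a⁵}, of order 2.

Answer: {e, a⁵}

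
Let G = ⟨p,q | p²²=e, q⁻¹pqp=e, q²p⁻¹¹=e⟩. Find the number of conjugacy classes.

The conjugacy classes (representative and size) are:
  [e] (size 1), [p²¹] (size 2), [p²] (size 2), [p³] (size 2), [p¹⁸] (size 2), [p¹⁷] (size 2), [p⁶] (size 2), [p⁷] (size 2), [p⁸] (size 2), [p¹³] (size 2), [p¹²] (size 2), [p¹¹] (size 1), [p¹⁰q] (size 11), [p⁷q] (size 11).
Class equation: 1 + 2 + 2 + 2 + 2 + 2 + 2 + 2 + 2 + 2 + 2 + 1 + 11 + 11 = 44 = |G|. So G has 14 conjugacy classes.

Answer: 14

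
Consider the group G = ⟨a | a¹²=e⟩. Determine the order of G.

G is generated by a single element, so G is cyclic. The relator gives a¹² = e and no smaller power is forced to be e, so the 12 powers {a, e, a², a³, a⁴, a⁵, a⁶, a⁷, a⁸, a⁹, a¹¹, a¹⁰} are distinct. Hence |G| = 12.

Answer: 12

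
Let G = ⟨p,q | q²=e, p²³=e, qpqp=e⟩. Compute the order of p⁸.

Compute successive powers until reaching e:
  (p⁸)¹ = p⁸, (p⁸)² = p¹⁶, (p⁸)³ = p, (p⁸)⁴ = p⁹, (p⁸)⁵ = p¹⁷, (p⁸)⁶ = p², (p⁸)⁷ = p¹⁰, (p⁸)⁸ = p¹⁸, (p⁸)⁹ = p³, (p⁸)¹⁰ = p¹¹, (p⁸)¹¹ = p¹⁹, (p⁸)¹² = p⁴, (p⁸)¹³ = p¹², (p⁸)¹⁴ = p²⁰, (p⁸)¹⁵ = p⁵, (p⁸)¹⁶ = p¹³, (p⁸)¹⁷ = p²¹, (p⁸)¹⁸ = p⁶, (p⁸)¹⁹ = p¹⁴, (p⁸)²⁰ = p²², (p⁸)²¹ = p⁷, (p⁸)²² = p¹⁵, (p⁸)²³ = e.
The smallest positive k with (p⁸)ᵏ = e is 23.

Answer: 23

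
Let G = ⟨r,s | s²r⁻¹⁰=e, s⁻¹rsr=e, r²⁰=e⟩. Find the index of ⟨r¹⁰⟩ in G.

First find ord(r¹⁰) by computing successive powers:
  (r¹⁰)¹ = r¹⁰, (r¹⁰)² = e.
So |⟨r¹⁰⟩| = ord(r¹⁰) = 2. With |G| = 40, by Lagrange [G : ⟨r¹⁰⟩] = 40/2 = 20.

Answer: 20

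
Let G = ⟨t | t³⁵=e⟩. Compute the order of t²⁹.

Compute successive powers until reaching e:
  (t²⁹)¹ = t²⁹, (t²⁹)² = t²³, (t²⁹)³ = t¹⁷, (t²⁹)⁴ = t¹¹, (t²⁹)⁵ = t⁵, (t²⁹)⁶ = t³⁴, (t²⁹)⁷ = t²⁸, (t²⁹)⁸ = t²², (t²⁹)⁹ = t¹⁶, (t²⁹)¹⁰ = t¹⁰, (t²⁹)¹¹ = t⁴, (t²⁹)¹² = t³³, (t²⁹)¹³ = t²⁷, (t²⁹)¹⁴ = t²¹, (t²⁹)¹⁵ = t¹⁵, (t²⁹)¹⁶ = t⁹, (t²⁹)¹⁷ = t³, (t²⁹)¹⁸ = t³², (t²⁹)¹⁹ = t²⁶, (t²⁹)²⁰ = t²⁰, (t²⁹)²¹ = t¹⁴, (t²⁹)²² = t⁸, (t²⁹)²³ = t², (t²⁹)²⁴ = t³¹, (t²⁹)²⁵ = t²⁵, (t²⁹)²⁶ = t¹⁹, (t²⁹)²⁷ = t¹³, (t²⁹)²⁸ = t⁷, (t²⁹)²⁹ = t, (t²⁹)³⁰ = t³⁰, (t²⁹)³¹ = t²⁴, (t²⁹)³² = t¹⁸, (t²⁹)³³ = t¹², (t²⁹)³⁴ = t⁶, (t²⁹)³⁵ = e.
The smallest positive k with (t²⁹)ᵏ = e is 35.

Answer: 35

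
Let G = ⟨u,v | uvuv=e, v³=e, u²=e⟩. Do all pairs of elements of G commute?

u·v = uv but v·u = uv², so u·v ≠ v·u and G is not abelian.

Answer: No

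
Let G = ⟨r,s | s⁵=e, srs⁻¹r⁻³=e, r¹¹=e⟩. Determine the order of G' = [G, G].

G' = [G, G] is generated by all commutators. The generator-pair commutators are: [r, s] = r⁹.
The subgroup they normally generate is {e, r, r², r³, r⁴, r⁵, r⁶, r⁷, r⁸, r⁹, r¹⁰}, of order 11.
Check: |G/G'| = 55/11 = 5 is the order of the abelianisation.

Answer: 11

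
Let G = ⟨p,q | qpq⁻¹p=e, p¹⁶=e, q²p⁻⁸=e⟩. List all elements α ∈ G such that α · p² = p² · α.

⟨p²⟩ ⊆ C_G(p²) since powers of p² commute with p²; so |C_G(p²)| ≥ |⟨p²⟩| = 8.
By orbit–stabilizer, |C_G(p²)| = |G| / |conj. class of p²| = 32 / 2 = 16.
The 16 elements commuting with p² are {e, p, p², p³, p⁴, p⁵, p⁶, p⁷, p⁸, p⁹, p¹⁰, p¹¹, p¹², p¹³, p¹⁴, p¹⁵}.

Answer: {e, p, p², p³, p⁴, p⁵, p⁶, p⁷, p⁸, p⁹, p¹⁰, p¹¹, p¹², p¹³, p¹⁴, p¹⁵}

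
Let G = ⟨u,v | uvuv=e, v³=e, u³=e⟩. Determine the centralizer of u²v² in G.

⟨u²v²⟩ ⊆ C_G(u²v²) since powers of u²v² commute with u²v²; so |C_G(u²v²)| ≥ |⟨u²v²⟩| = 2.
By orbit–stabilizer, |C_G(u²v²)| = |G| / |conj. class of u²v²| = 12 / 3 = 4.
The 4 elements commuting with u²v² are {e, uv, u²v², uv²u}.

Answer: {e, uv, u²v², uv²u}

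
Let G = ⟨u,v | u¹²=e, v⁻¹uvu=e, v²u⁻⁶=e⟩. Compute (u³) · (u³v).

Compute (u³) · (u³v) by multiplying left to right and reducing via the relations at each step:
  (u³) · u³ = u⁶
  (u⁶) · v = v⁻¹

Answer: v⁻¹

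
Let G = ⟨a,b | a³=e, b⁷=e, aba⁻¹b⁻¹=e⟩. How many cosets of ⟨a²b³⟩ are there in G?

First find ord(a²b³) by computing successive powers:
  (a²b³)¹ = a²b³, (a²b³)² = ab⁶, (a²b³)³ = b², (a²b³)⁴ = a²b⁵, (a²b³)⁵ = ab, (a²b³)⁶ = b⁴, (a²b³)⁷ = a², (a²b³)⁸ = ab³, (a²b³)⁹ = b⁶, (a²b³)¹⁰ = a²b², (a²b³)¹¹ = ab⁵, (a²b³)¹² = b, (a²b³)¹³ = a²b⁴, (a²b³)¹⁴ = a, (a²b³)¹⁵ = b³, (a²b³)¹⁶ = a²b⁶, (a²b³)¹⁷ = ab², (a²b³)¹⁸ = b⁵, (a²b³)¹⁹ = a²b, (a²b³)²⁰ = ab⁴, (a²b³)²¹ = e.
So |⟨a²b³⟩| = ord(a²b³) = 21. With |G| = 21, by Lagrange [G : ⟨a²b³⟩] = 21/21 = 1.

Answer: 1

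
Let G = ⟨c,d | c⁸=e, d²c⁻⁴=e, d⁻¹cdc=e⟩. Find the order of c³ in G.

Compute successive powers until reaching e:
  (c³)¹ = c³, (c³)² = c⁶, (c³)³ = c, (c³)⁴ = c⁴, (c³)⁵ = c⁷, (c³)⁶ = c², (c³)⁷ = c⁵, (c³)⁸ = e.
The smallest positive k with (c³)ᵏ = e is 8.

Answer: 8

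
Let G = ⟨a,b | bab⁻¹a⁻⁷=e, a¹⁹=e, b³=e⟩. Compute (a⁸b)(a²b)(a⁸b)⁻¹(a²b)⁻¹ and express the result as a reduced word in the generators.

[(a⁸b), (a²b)] = (a⁸b)·(a²b)·(a⁸b)⁻¹·(a²b)⁻¹.
  (a⁸b) · (a²b) = a³b²
  (a³b²) · (a⁷b²) = a⁴b
  (a⁴b) · (a¹⁶b²) = a²

Answer: a²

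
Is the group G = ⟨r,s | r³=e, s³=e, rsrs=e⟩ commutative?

r·s = rs but s·r = r²s², so r·s ≠ s·r and G is not abelian.

Answer: No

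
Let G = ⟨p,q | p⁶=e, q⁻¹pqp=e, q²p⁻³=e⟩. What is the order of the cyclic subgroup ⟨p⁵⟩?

|⟨p⁵⟩| equals the order of p⁵. Compute successive powers until reaching e:
  (p⁵)¹ = p⁵, (p⁵)² = p⁴, (p⁵)³ = p³, (p⁵)⁴ = p², (p⁵)⁵ = p, (p⁵)⁶ = e.
The smallest positive k with (p⁵)ᵏ = e is 6, so |⟨p⁵⟩| = 6.

Answer: 6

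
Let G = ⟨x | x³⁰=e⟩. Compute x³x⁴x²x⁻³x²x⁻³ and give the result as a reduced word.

Multiply left to right, reducing at each step:
  (x³) · x⁴ = x⁷
  (x⁷) · x² = x⁹
  (x⁹) · x⁻³ = x⁶
  (x⁶) · x² = x⁸
  (x⁸) · x⁻³ = x⁵

Answer: x⁵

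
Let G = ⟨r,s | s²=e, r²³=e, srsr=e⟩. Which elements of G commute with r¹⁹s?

⟨r¹⁹s⟩ ⊆ C_G(r¹⁹s) since powers of r¹⁹s commute with r¹⁹s; so |C_G(r¹⁹s)| ≥ |⟨r¹⁹s⟩| = 2.
By orbit–stabilizer, |C_G(r¹⁹s)| = |G| / |conj. class of r¹⁹s| = 46 / 23 = 2.
The 2 elements commuting with r¹⁹s are {e, r¹⁹s}.

Answer: {e, r¹⁹s}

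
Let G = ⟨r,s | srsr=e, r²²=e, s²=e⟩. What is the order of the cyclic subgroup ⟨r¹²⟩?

|⟨r¹²⟩| equals the order of r¹². Compute successive powers until reaching e:
  (r¹²)¹ = r¹², (r¹²)² = r², (r¹²)³ = r¹⁴, (r¹²)⁴ = r⁴, (r¹²)⁵ = r¹⁶, (r¹²)⁶ = r⁶, (r¹²)⁷ = r¹⁸, (r¹²)⁸ = r⁸, (r¹²)⁹ = r²⁰, (r¹²)¹⁰ = r¹⁰, (r¹²)¹¹ = e.
The smallest positive k with (r¹²)ᵏ = e is 11, so |⟨r¹²⟩| = 11.

Answer: 11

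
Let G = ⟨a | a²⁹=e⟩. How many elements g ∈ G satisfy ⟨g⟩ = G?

G is cyclic of order 29. An element generates G iff its order is 29, and a cyclic group of order 29 has exactly φ(29) = 28 such elements.

Answer: 28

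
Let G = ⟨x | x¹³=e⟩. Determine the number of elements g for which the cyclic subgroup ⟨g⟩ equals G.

G is cyclic of order 13. An element generates G iff its order is 13, and a cyclic group of order 13 has exactly φ(13) = 12 such elements.

Answer: 12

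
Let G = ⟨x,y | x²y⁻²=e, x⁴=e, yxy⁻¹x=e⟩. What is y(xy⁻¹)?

Compute y · (xy⁻¹) by multiplying left to right and reducing via the relations at each step:
  y · x = xy⁻¹
  (xy⁻¹) · y⁻¹ = x³

Answer: x³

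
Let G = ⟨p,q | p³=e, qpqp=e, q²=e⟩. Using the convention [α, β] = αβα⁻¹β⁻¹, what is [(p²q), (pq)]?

[(p²q), (pq)] = (p²q)·(pq)·(p²q)⁻¹·(pq)⁻¹.
  (p²q) · (pq) = p
  p · (p²q) = q
  q · (pq) = p²

Answer: p²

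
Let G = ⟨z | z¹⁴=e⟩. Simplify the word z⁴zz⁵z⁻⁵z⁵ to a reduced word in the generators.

Multiply left to right, reducing at each step:
  (z⁴) · z = z⁵
  (z⁵) · z⁵ = z¹⁰
  (z¹⁰) · z⁻⁵ = z⁵
  (z⁵) · z⁵ = z¹⁰

Answer: z¹⁰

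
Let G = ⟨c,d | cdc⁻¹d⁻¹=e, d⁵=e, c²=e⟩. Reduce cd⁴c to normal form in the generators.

Multiply left to right, reducing at each step:
  c · d⁴ = cd⁴
  (cd⁴) · c = d⁴

Answer: d⁴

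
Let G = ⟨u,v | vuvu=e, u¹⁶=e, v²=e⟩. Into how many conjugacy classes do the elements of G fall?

The conjugacy classes (representative and size) are:
  [e] (size 1), [u¹⁵] (size 2), [u²] (size 2), [u³] (size 2), [u¹²] (size 2), [u⁵] (size 2), [u⁶] (size 2), [u⁷] (size 2), [u⁸] (size 1), [u²v] (size 8), [u¹⁵v] (size 8).
Class equation: 1 + 2 + 2 + 2 + 2 + 2 + 2 + 2 + 1 + 8 + 8 = 32 = |G|. So G has 11 conjugacy classes.

Answer: 11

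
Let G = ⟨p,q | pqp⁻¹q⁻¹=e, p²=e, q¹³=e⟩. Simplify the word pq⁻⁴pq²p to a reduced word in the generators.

Multiply left to right, reducing at each step:
  p · q⁻⁴ = pq⁹
  (pq⁹) · p = q⁹
  (q⁹) · q² = q¹¹
  (q¹¹) · p = pq¹¹

Answer: pq¹¹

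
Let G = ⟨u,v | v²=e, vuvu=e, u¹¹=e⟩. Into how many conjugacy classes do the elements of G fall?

The conjugacy classes (representative and size) are:
  [e] (size 1), [u¹⁰] (size 2), [u²] (size 2), [u³] (size 2), [u⁷] (size 2), [u⁶] (size 2), [u²v] (size 11).
Class equation: 1 + 2 + 2 + 2 + 2 + 2 + 11 = 22 = |G|. So G has 7 conjugacy classes.

Answer: 7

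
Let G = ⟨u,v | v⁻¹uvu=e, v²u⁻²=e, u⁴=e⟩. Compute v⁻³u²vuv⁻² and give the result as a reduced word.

Multiply left to right, reducing at each step:
  v · u² = v⁻¹
  (v⁻¹) · v = e
  e · u = u
  u · v⁻² = u³

Answer: u³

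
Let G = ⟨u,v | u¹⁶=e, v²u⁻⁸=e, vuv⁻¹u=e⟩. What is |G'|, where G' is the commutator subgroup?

G' = [G, G] is generated by all commutators. The generator-pair commutators are: [u, v] = u².
The subgroup they normally generate is {e, u², u⁴, u⁶, u⁸, u¹⁰, u¹², u¹⁴}, of order 8.
Check: |G/G'| = 32/8 = 4 is the order of the abelianisation.

Answer: 8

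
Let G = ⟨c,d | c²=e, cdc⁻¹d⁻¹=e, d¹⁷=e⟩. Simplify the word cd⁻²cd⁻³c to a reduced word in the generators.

Multiply left to right, reducing at each step:
  c · d⁻² = cd¹⁵
  (cd¹⁵) · c = d¹⁵
  (d¹⁵) · d⁻³ = d¹²
  (d¹²) · c = cd¹²

Answer: cd¹²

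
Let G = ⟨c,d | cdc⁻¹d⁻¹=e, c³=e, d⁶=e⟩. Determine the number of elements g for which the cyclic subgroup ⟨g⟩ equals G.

⟨g⟩ = G would require ord(g) = |G| = 18, but the maximum element order in G is 6 < 18. So G is not cyclic and no single element generates it: the count is 0.

Answer: 0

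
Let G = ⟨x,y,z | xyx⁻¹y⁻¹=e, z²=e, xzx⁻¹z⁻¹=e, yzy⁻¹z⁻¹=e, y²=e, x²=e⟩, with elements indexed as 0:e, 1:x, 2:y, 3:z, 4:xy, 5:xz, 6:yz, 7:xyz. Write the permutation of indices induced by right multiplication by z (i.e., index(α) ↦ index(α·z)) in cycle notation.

(0 3)(1 5)(2 6)(4 7)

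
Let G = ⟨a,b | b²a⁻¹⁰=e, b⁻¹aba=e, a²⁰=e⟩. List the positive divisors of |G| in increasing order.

|G| = 40 = 2³ · 5. By Lagrange's theorem the order of any subgroup divides 40; the divisors of 40 are 1, 2, 4, 5, 8, 10, 20, 40.

Answer: 1, 2, 4, 5, 8, 10, 20, 40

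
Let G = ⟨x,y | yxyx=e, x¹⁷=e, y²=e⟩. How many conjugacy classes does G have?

The conjugacy classes (representative and size) are:
  [e] (size 1), [x¹⁶] (size 2), [x²] (size 2), [x³] (size 2), [x¹³] (size 2), [x¹²] (size 2), [x⁶] (size 2), [x¹⁰] (size 2), [x⁹] (size 2), [x⁷y] (size 17).
Class equation: 1 + 2 + 2 + 2 + 2 + 2 + 2 + 2 + 2 + 17 = 34 = |G|. So G has 10 conjugacy classes.

Answer: 10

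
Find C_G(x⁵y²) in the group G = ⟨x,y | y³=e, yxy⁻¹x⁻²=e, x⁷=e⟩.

⟨x⁵y²⟩ ⊆ C_G(x⁵y²) since powers of x⁵y² commute with x⁵y²; so |C_G(x⁵y²)| ≥ |⟨x⁵y²⟩| = 3.
By orbit–stabilizer, |C_G(x⁵y²)| = |G| / |conj. class of x⁵y²| = 21 / 7 = 3.
The 3 elements commuting with x⁵y² are {e, x⁴y, x⁵y²}.

Answer: {e, x⁴y, x⁵y²}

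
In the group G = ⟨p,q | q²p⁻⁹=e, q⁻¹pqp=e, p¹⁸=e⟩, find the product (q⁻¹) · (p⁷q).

Compute (q⁻¹) · (p⁷q) by multiplying left to right and reducing via the relations at each step:
  (q⁻¹) · p⁷ = p²q
  (p²q) · q = p¹¹

Answer: p¹¹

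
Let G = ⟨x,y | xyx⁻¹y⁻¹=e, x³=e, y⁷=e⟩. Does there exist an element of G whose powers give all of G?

|G| = 21. The element xy has order 21 (its powers give 21 distinct elements), so ⟨xy⟩ = G and G is cyclic.

Answer: Yes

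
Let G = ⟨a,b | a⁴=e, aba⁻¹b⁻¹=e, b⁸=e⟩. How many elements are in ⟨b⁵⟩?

|⟨b⁵⟩| equals the order of b⁵. Compute successive powers until reaching e:
  (b⁵)¹ = b⁵, (b⁵)² = b², (b⁵)³ = b⁷, (b⁵)⁴ = b⁴, (b⁵)⁵ = b, (b⁵)⁶ = b⁶, (b⁵)⁷ = b³, (b⁵)⁸ = e.
The smallest positive k with (b⁵)ᵏ = e is 8, so |⟨b⁵⟩| = 8.

Answer: 8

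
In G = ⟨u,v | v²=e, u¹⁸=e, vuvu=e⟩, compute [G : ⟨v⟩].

First find ord(v) by computing successive powers:
  v¹ = v, v² = e.
So |⟨v⟩| = ord(v) = 2. With |G| = 36, by Lagrange [G : ⟨v⟩] = 36/2 = 18.

Answer: 18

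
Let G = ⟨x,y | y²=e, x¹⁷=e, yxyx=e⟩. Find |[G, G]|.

G' = [G, G] is generated by all commutators. The generator-pair commutators are: [x, y] = x².
The subgroup they normally generate is {e, x, x², x³, x⁴, x⁵, x⁶, x⁷, x⁸, x⁹, x¹⁰, x¹¹, x¹², x¹³, x¹⁴, x¹⁵, x¹⁶}, of order 17.
Check: |G/G'| = 34/17 = 2 is the order of the abelianisation.

Answer: 17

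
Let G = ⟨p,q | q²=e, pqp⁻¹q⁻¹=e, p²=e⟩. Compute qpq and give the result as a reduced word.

Multiply left to right, reducing at each step:
  q · p = pq
  (pq) · q = p

Answer: p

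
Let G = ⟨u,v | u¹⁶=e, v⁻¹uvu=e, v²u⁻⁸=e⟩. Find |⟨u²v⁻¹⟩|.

|⟨u²v⁻¹⟩| equals the order of u²v⁻¹. Compute successive powers until reaching e:
  (u²v⁻¹)¹ = u²v⁻¹, (u²v⁻¹)² = u⁸, (u²v⁻¹)³ = u²v, (u²v⁻¹)⁴ = e.
The smallest positive k with (u²v⁻¹)ᵏ = e is 4, so |⟨u²v⁻¹⟩| = 4.

Answer: 4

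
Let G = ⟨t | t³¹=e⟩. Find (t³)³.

Compute successive powers of (t³), reducing at each step:
  (t³)²: (t³) · t³ = t⁶
  (t³)³: (t⁶) · t³ = t⁹

Answer: t⁹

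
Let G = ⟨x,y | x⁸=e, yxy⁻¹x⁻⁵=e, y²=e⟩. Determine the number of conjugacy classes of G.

The conjugacy classes (representative and size) are:
  [e] (size 1), [x⁵] (size 2), [x²] (size 1), [x⁷] (size 2), [x⁴] (size 1), [x⁶] (size 1), [y] (size 2), [x⁵y] (size 2), [x²y] (size 2), [x³y] (size 2).
Class equation: 1 + 2 + 1 + 2 + 1 + 1 + 2 + 2 + 2 + 2 = 16 = |G|. So G has 10 conjugacy classes.

Answer: 10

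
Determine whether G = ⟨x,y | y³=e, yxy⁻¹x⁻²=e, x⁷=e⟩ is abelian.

x·y = xy but y·x = x²y, so x·y ≠ y·x and G is not abelian.

Answer: No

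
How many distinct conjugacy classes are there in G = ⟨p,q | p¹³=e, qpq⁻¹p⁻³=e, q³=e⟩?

The conjugacy classes (representative and size) are:
  [e] (size 1), [p] (size 3), [p⁵] (size 3), [p¹⁰] (size 3), [p⁸] (size 3), [p¹⁰q] (size 13), [p⁷q²] (size 13).
Class equation: 1 + 3 + 3 + 3 + 3 + 13 + 13 = 39 = |G|. So G has 7 conjugacy classes.

Answer: 7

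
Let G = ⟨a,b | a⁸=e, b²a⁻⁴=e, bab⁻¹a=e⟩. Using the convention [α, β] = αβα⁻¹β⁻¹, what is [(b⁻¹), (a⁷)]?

[(b⁻¹), (a⁷)] = (b⁻¹)·(a⁷)·(b⁻¹)⁻¹·(a⁷)⁻¹.
  (b⁻¹) · (a⁷) = ab⁻¹
  (ab⁻¹) · b = a
  a · a = a²

Answer: a²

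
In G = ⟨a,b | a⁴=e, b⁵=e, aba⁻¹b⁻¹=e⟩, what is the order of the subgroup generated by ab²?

|⟨ab²⟩| equals the order of ab². Compute successive powers until reaching e:
  (ab²)¹ = ab², (ab²)² = a²b⁴, (ab²)³ = a³b, (ab²)⁴ = b³, (ab²)⁵ = a, (ab²)⁶ = a²b², (ab²)⁷ = a³b⁴, (ab²)⁸ = b, (ab²)⁹ = ab³, (ab²)¹⁰ = a², (ab²)¹¹ = a³b², (ab²)¹² = b⁴, (ab²)¹³ = ab, (ab²)¹⁴ = a²b³, (ab²)¹⁵ = a³, (ab²)¹⁶ = b², (ab²)¹⁷ = ab⁴, (ab²)¹⁸ = a²b, (ab²)¹⁹ = a³b³, (ab²)²⁰ = e.
The smallest positive k with (ab²)ᵏ = e is 20, so |⟨ab²⟩| = 20.

Answer: 20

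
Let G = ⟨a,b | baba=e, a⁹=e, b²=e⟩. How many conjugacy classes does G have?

The conjugacy classes (representative and size) are:
  [e] (size 1), [a⁸] (size 2), [a⁷] (size 2), [a⁶] (size 2), [a⁵] (size 2), [a⁴b] (size 9).
Class equation: 1 + 2 + 2 + 2 + 2 + 9 = 18 = |G|. So G has 6 conjugacy classes.

Answer: 6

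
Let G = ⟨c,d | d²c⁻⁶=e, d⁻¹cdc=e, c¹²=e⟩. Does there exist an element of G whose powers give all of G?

Every cyclic group is abelian. But c·d = cd while d·c = c⁵d⁻¹, so c·d ≠ d·c and G is not abelian. Hence G is not cyclic.

Answer: No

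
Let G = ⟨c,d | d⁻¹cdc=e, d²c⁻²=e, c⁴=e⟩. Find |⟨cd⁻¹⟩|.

|⟨cd⁻¹⟩| equals the order of cd⁻¹. Compute successive powers until reaching e:
  (cd⁻¹)¹ = cd⁻¹, (cd⁻¹)² = c², (cd⁻¹)³ = cd, (cd⁻¹)⁴ = e.
The smallest positive k with (cd⁻¹)ᵏ = e is 4, so |⟨cd⁻¹⟩| = 4.

Answer: 4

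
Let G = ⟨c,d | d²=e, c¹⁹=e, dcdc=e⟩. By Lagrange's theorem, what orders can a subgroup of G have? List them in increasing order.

|G| = 38 = 2 · 19. By Lagrange's theorem the order of any subgroup divides 38; the divisors of 38 are 1, 2, 19, 38.

Answer: 1, 2, 19, 38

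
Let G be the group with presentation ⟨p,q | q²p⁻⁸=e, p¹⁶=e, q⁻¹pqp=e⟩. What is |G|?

Enumerate words in the generators, reducing via the relations: the distinct elements are
  {e, p, q, pq, p², p³, p⁴, p⁵, p⁶, p⁷, p⁸, p⁹, p²q, p³q, p¹², p¹³, p¹¹, p¹⁰, p¹⁴, p¹⁵, p⁴q, p⁵q, p⁶q, p⁷q, q⁻¹, pq⁻¹, p²q⁻¹, p³q⁻¹, p⁴q⁻¹, p⁵q⁻¹, p⁶q⁻¹, p⁷q⁻¹}.
No further products give new elements, so |G| = 32.

Answer: 32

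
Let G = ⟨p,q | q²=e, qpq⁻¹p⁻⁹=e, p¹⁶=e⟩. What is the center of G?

An element z ∈ Z(G) iff z commutes with every generator.
For example p² is central: (p²)·p = p³ = p·(p²); (p²)·q = p²q = q·(p²).
Whereas p ∉ Z(G) since p·q = pq ≠ p⁹q = q·p.
Checking each of the 32 elements this way gives Z(G) = {e, p², p⁴, p⁶, p⁸, p¹⁰, p¹², p¹⁴}, of order 8.

Answer: {e, p², p⁴, p⁶, p⁸, p¹⁰, p¹², p¹⁴}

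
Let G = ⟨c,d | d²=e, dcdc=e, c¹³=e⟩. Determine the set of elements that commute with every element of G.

An element z ∈ Z(G) iff z commutes with every generator.
For example e is central: e·c = c = c·e; e·d = d = d·e.
Whereas c ∉ Z(G) since c·d = cd ≠ c¹²d = d·c.
Checking each of the 26 elements this way gives Z(G) = {e}, of order 1.

Answer: {e}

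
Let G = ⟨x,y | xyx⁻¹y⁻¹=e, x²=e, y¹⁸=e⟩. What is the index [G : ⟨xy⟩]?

First find ord(xy) by computing successive powers:
  (xy)¹ = xy, (xy)² = y², (xy)³ = xy³, (xy)⁴ = y⁴, (xy)⁵ = xy⁵, (xy)⁶ = y⁶, (xy)⁷ = xy⁷, (xy)⁸ = y⁸, (xy)⁹ = xy⁹, (xy)¹⁰ = y¹⁰, (xy)¹¹ = xy¹¹, (xy)¹² = y¹², (xy)¹³ = xy¹³, (xy)¹⁴ = y¹⁴, (xy)¹⁵ = xy¹⁵, (xy)¹⁶ = y¹⁶, (xy)¹⁷ = xy¹⁷, (xy)¹⁸ = e.
So |⟨xy⟩| = ord(xy) = 18. With |G| = 36, by Lagrange [G : ⟨xy⟩] = 36/18 = 2.

Answer: 2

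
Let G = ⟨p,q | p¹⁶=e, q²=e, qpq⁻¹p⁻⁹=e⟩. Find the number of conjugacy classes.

The conjugacy classes (representative and size) are:
  [e] (size 1), [p⁹] (size 2), [p²] (size 1), [p³] (size 2), [p⁴] (size 1), [p¹³] (size 2), [p⁶] (size 1), [p¹⁵] (size 2), [p⁸] (size 1), [p¹⁰] (size 1), [p¹²] (size 1), [p¹⁴] (size 1), [q] (size 2), [pq] (size 2), [p²q] (size 2), [p¹¹q] (size 2), [p⁴q] (size 2), [p¹³q] (size 2), [p¹⁴q] (size 2), [p¹⁵q] (size 2).
Class equation: 1 + 2 + 1 + 2 + 1 + 2 + 1 + 2 + 1 + 1 + 1 + 1 + 2 + 2 + 2 + 2 + 2 + 2 + 2 + 2 = 32 = |G|. So G has 20 conjugacy classes.

Answer: 20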